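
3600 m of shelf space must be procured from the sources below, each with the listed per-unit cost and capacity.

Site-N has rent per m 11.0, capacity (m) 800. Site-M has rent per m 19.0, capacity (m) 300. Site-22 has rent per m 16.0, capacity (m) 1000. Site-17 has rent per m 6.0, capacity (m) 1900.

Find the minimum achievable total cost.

Use sources in increasing cost order.
Take 1900 from Site-17 at 6.0 ; need 1700 more.
Site-N (11.0): use full 800 ; 900 m to go.
Site-22 at 16.0: take 900 of its 1000 ; requirement met.
Site-M: unused.
Cost = 1900×6.0 + 800×11.0 + 900×16.0 = 34600.

34600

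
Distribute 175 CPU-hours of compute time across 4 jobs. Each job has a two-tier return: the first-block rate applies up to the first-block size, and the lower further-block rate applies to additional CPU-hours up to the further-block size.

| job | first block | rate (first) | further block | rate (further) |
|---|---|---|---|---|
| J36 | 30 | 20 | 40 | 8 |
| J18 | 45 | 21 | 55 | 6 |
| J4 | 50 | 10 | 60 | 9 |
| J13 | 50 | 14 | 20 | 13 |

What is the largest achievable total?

Order all 8 blocks by rate: J18/T1 21 > J36/T1 20 > J13/T1 14 > J13/T2 13 > J4/T1 10 > J4/T2 9 > J36/T2 8 > J18/T2 6.
J18 T1 at 21: fill all 45 → 130 left.
Fill J36 T1 block (30 at 20) → 100 left.
J13/T1 (14): +50 → 50 left.
J13 T2 at 13: fill all 20 → 30 left.
J4 T1 at 10: only 30 left, fill 30.
Total = 21×45 + 20×30 + 14×50 + 13×20 + 10×30 = 2805.

2805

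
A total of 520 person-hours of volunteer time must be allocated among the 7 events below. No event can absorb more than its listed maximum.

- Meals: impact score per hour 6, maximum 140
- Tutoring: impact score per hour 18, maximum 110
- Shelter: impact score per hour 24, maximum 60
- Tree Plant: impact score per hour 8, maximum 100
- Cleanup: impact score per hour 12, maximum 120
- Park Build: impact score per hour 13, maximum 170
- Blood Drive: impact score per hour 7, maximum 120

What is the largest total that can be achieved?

7550

Order the events by impact score per hour: Shelter 24 > Tutoring 18 > Park Build 13 > Cleanup 12 > Tree Plant 8 > Blood Drive 7 > Meals 6.
Shelter: +60 to 60 (cap) ; 460 left.
Give Tutoring 110 to hit its cap of 110 ; 350 left.
Park Build takes 170 to reach its cap of 170 ; 180 left.
Cleanup takes 120 to reach its cap of 120 ; 60 left.
Only 60 left; Tree Plant takes them to reach 60.
Total = 18×110 + 24×60 + 8×60 + 12×120 + 13×170 = 7550.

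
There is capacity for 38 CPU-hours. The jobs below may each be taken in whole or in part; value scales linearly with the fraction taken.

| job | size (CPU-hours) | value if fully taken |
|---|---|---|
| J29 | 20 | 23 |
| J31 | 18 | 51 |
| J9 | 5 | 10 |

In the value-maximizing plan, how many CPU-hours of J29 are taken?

Best value per unit of size first: J31 51/18≈2.83, J9 10/5≈2, J29 23/20≈1.15.
All 18 CPU-hours of J31 fit (value 51) — 20 remain.
Take all of J9 (5 CPU-hours, value 10) — 15 CPU-hours left.
15 CPU-hours left: a 15/20 share of J29 gives 23×15/20 = 17.25.

15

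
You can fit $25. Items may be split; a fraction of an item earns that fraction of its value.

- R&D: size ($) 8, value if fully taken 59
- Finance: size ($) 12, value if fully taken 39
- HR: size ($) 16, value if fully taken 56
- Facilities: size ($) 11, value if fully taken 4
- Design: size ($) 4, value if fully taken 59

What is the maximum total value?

Sort by value density: Design 59/4≈14.8, R&D 59/8≈7.38, HR 56/16≈3.5, Finance 39/12≈3.25, Facilities 4/11≈0.364.
Take all of Design (4 $, value 59) — 21 $ left.
R&D: take in full, 8 $ for value 59 — 13 left.
Fill the last 13 $ with part of HR: 13/16 of it earns 45.5.
Total value = 163.5.

163.5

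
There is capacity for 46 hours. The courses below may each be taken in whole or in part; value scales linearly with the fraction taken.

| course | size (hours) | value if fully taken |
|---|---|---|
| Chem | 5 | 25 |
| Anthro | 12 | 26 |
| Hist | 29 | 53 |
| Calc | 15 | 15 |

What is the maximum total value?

Sort by value density: Chem 25/5≈5, Anthro 26/12≈2.17, Hist 53/29≈1.83, Calc 15/15≈1.
Chem: take in full, 5 hours for value 25 — 41 left.
Take all of Anthro (12 hours, value 26) — 29 hours left.
Take all of Hist (29 hours, value 53) — 0 hours left.
Total value = 104.

104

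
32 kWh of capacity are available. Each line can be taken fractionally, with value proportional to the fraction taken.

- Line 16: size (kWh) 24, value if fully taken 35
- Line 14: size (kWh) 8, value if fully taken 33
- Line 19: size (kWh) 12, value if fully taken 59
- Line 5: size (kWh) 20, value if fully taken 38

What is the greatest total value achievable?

114.8

Sort by value density: Line 19 59/12≈4.92, Line 14 33/8≈4.12, Line 5 38/20≈1.9, Line 16 35/24≈1.46.
All 12 kWh of Line 19 fit (value 59) — 20 remain.
Line 14: take in full, 8 kWh for value 33 — 12 left.
Only 12 kWh remain; take 12/20 of Line 5 for value 38×12/20 = 22.8.
Total value = 114.8.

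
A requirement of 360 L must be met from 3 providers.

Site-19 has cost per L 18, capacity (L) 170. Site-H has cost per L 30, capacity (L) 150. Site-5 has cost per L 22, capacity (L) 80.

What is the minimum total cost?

Use providers in increasing cost order.
Site-19 at 18: take all 170 L — 190 still needed.
Site-5 at 22: take all 80 L — 110 still needed.
Site-H (30): take the remaining 110 — done.
Cost = 170×18 + 80×22 + 110×30 = 8120.

8120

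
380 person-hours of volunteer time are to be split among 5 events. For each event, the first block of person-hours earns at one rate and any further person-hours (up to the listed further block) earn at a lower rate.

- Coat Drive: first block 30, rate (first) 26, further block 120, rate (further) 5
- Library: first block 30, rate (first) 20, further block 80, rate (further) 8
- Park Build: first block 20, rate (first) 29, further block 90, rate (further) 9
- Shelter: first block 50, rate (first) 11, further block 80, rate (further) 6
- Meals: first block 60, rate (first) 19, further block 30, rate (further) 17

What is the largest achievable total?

Treat each block as its own option and order by rate: Park Build/first 29 > Coat Drive/first 26 > Library/first 20 > Meals/first 19 > Meals/second 17 > Shelter/first 11 > Park Build/second 9 > Library/second 8 > Shelter/second 6 > Coat Drive/second 5.
Park Build/first (29): +20 — 360 left.
Coat Drive first at 26: fill all 30 — 330 left.
Library first at 20: fill all 30 — 300 left.
Meals/first (19): +60 — 240 left.
Meals second at 17: fill all 30 — 210 left.
Fill Shelter first block (50 at 11) — 160 left.
Park Build/second (9): +90 — 70 left.
70 remain; put them into Library second at 8.
Total = 29×20 + 26×30 + 20×30 + 19×60 + 17×30 + 11×50 + 9×90 + 8×70 = 5530.

5530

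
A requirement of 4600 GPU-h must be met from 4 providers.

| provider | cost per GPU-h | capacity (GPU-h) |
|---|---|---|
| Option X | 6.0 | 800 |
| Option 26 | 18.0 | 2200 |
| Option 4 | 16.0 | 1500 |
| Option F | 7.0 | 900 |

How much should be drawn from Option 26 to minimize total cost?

1400

Fill from the cheapest provider first.
Option X (6.0): use full 800 — 3800 GPU-h to go.
Option F at 7.0: take all 900 GPU-h — 2900 still needed.
Option 4 at 16.0: take all 1500 GPU-h — 1400 still needed.
Take 1400 from Option 26 at 18.0 to finish.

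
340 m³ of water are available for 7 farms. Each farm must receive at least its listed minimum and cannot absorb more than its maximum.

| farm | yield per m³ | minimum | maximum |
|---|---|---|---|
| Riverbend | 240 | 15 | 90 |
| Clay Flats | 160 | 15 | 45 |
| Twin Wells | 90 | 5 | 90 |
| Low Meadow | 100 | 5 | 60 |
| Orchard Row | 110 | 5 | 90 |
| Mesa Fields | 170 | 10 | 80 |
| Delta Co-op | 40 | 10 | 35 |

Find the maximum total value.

55150

Meeting every minimum uses 15+15+5+5+5+10+10 = 65 m³, leaving 275.
Highest yield per m³ first: Riverbend 240 > Mesa Fields 170 > Clay Flats 160 > Orchard Row 110 > Low Meadow 100 > Twin Wells 90 > Delta Co-op 40.
Riverbend: +75 to 90 (cap) ; 200 left.
Mesa Fields: +70 to 80 (cap) ; 130 left.
Clay Flats: +30 to 45 (cap) ; 100 left.
Orchard Row: +85 to 90 (cap) ; 15 left.
Low Meadow: +15 (room for 55) → 20. Pool exhausted.
Total = 240×90 + 160×45 + 90×5 + 100×20 + 110×90 + 170×80 + 40×10 = 55150.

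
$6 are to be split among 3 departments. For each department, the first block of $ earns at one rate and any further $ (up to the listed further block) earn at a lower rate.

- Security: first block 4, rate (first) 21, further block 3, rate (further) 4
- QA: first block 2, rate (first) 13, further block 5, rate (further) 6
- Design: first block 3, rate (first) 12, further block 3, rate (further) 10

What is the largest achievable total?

110

Order all 6 blocks by rate: Security/T1 21 > QA/T1 13 > Design/T1 12 > Design/T2 10 > QA/T2 6 > Security/T2 4.
Fill Security T1 block (4 at 21) → 2 left.
QA T1 at 13: fill all 2 → 0 left.
Total = 21×4 + 13×2 = 110.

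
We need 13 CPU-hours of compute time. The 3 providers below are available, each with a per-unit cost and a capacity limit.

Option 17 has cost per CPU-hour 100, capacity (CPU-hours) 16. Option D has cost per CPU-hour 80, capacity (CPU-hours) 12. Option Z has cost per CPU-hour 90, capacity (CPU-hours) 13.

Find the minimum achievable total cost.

1050

Cheapest first:
Take 12 from Option D at 80 — need 1 more.
Option Z (90): take the remaining 1 — done.
Option 17: unused.
Cost = 12×80 + 1×90 = 1050.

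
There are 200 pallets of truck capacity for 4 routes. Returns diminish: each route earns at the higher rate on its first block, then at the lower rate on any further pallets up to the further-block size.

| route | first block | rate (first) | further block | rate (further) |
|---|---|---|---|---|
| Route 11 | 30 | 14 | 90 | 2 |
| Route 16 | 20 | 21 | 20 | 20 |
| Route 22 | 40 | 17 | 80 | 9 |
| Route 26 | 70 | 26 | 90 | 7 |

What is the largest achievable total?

Rank every tier by rate: Route 26/tier1 26 > Route 16/tier1 21 > Route 16/tier2 20 > Route 22/tier1 17 > Route 11/tier1 14 > Route 22/tier2 9 > Route 26/tier2 7 > Route 11/tier2 2.
Route 26/tier1 (26): +70 ; 130 left.
Fill Route 16 tier1 block (20 at 21) ; 110 left.
Route 16/tier2 (20): +20 ; 90 left.
Route 22 tier1 at 17: fill all 40 ; 50 left.
Route 11/tier1 (14): +30 ; 20 left.
Route 22/tier2: +20 of 80 at 9; pool empty.
Total = 26×70 + 21×20 + 20×20 + 17×40 + 14×30 + 9×20 = 3920.

3920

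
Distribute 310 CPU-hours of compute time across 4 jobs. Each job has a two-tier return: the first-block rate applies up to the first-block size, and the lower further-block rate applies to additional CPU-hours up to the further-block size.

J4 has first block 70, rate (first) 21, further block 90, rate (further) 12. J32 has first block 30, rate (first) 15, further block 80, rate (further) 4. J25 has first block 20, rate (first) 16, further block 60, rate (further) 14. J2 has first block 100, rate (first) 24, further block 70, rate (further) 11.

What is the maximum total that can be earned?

5840

Order all 8 blocks by rate: J2/first 24 > J4/first 21 > J25/first 16 > J32/first 15 > J25/second 14 > J4/second 12 > J2/second 11 > J32/second 4.
J2/first (24): +100 — 210 left.
J4/first (21): +70 — 140 left.
J25 first at 16: fill all 20 — 120 left.
J32 first at 15: fill all 30 — 90 left.
J25 second at 14: fill all 60 — 30 left.
J4 second at 12: only 30 left, fill 30.
Total = 24×100 + 21×70 + 16×20 + 15×30 + 14×60 + 12×30 = 5840.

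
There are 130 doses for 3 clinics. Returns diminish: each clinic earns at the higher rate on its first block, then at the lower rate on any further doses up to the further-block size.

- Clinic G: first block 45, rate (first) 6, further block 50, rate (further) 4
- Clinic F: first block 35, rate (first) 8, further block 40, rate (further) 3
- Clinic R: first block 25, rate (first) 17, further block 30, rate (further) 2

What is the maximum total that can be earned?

1075

Treat each block as its own option and order by rate: Clinic R/T1 17 > Clinic F/T1 8 > Clinic G/T1 6 > Clinic G/T2 4 > Clinic F/T2 3 > Clinic R/T2 2.
Clinic R/T1 (17): +25 → 105 left.
Fill Clinic F T1 block (35 at 8) → 70 left.
Clinic G T1 at 6: fill all 45 → 25 left.
25 remain; put them into Clinic G T2 at 4.
Total = 17×25 + 8×35 + 6×45 + 4×25 = 1075.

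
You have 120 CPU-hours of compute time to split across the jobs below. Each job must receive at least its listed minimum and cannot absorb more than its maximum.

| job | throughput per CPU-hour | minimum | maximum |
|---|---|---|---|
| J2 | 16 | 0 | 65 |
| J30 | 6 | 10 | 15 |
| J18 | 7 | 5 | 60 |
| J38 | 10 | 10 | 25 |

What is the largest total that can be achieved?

1490

Meeting every minimum uses 0+10+5+10 = 25 CPU-hours, leaving 95.
Highest throughput per CPU-hour first: J2 16 > J38 10 > J18 7 > J30 6.
J2: +65 to 65 (cap) ; 30 left.
J38: +15 to 25 (cap) ; 15 left.
Only 15 left; J18 takes them to reach 20.
Total = 16×65 + 6×10 + 7×20 + 10×25 = 1490.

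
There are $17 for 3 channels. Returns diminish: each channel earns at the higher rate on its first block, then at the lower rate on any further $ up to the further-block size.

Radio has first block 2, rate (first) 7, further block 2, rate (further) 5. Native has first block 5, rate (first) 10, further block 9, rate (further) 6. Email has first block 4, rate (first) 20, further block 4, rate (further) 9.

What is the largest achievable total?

Treat each block as its own option and order by rate: Email/tier1 20 > Native/tier1 10 > Email/tier2 9 > Radio/tier1 7 > Native/tier2 6 > Radio/tier2 5.
Email/tier1 (20): +4 → 13 left.
Native tier1 at 10: fill all 5 → 8 left.
Email tier2 at 9: fill all 4 → 4 left.
Fill Radio tier1 block (2 at 7) → 2 left.
2 remain; put them into Native tier2 at 6.
Total = 20×4 + 10×5 + 9×4 + 7×2 + 6×2 = 192.

192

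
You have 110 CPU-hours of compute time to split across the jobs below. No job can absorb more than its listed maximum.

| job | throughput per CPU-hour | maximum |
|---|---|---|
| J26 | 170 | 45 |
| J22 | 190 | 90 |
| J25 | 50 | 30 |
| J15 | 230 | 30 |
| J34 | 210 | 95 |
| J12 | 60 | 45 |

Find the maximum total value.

Order the jobs by throughput per CPU-hour: J15 230 > J34 210 > J22 190 > J26 170 > J12 60 > J25 50.
J15 takes 30 to reach its cap of 30 → 80 left.
J34: +80 (room for 95) → 80. Pool exhausted.
Total = 230×30 + 210×80 = 23700.

23700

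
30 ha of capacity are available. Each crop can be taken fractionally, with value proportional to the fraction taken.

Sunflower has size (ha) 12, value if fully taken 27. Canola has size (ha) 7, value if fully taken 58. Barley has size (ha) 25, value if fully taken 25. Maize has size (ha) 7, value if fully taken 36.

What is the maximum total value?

Sort by value density: Canola 58/7≈8.29, Maize 36/7≈5.14, Sunflower 27/12≈2.25, Barley 25/25≈1.
Take all of Canola (7 ha, value 58) — 23 ha left.
Take all of Maize (7 ha, value 36) — 16 ha left.
All 12 ha of Sunflower fit (value 27) — 4 remain.
Fill the last 4 ha with part of Barley: 4/25 of it earns 4.
Total value = 125.

125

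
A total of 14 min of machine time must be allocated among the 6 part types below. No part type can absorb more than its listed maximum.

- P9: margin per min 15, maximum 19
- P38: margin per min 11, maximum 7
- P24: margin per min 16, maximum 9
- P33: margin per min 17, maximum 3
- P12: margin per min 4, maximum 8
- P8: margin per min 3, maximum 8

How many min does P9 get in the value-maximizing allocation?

2

Order the part types by margin per min: P33 17 > P24 16 > P9 15 > P38 11 > P12 4 > P8 3.
P33 takes 3 to reach its cap of 3 — 11 left.
P24: +9 to 9 (cap) — 2 left.
Only 2 left; P9 takes them to reach 2.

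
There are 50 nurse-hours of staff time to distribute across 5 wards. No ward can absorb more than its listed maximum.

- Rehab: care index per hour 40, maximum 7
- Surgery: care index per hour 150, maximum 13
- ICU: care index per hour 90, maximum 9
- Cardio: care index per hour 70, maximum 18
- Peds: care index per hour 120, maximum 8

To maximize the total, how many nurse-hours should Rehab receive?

Order the wards by care index per hour: Surgery 150 > Peds 120 > ICU 90 > Cardio 70 > Rehab 40.
Give Surgery 13 to hit its cap of 13 — 37 left.
Give Peds 8 to hit its cap of 8 — 29 left.
Give ICU 9 to hit its cap of 9 — 20 left.
Cardio takes 18 to reach its cap of 18 — 2 left.
Rehab has room for 7 but only 2 remain, so it gets 2.

2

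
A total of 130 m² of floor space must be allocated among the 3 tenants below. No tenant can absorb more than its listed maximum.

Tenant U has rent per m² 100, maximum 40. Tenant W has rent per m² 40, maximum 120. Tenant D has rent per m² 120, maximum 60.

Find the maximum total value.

Order the tenants by rent per m²: Tenant D 120 > Tenant U 100 > Tenant W 40.
Give Tenant D 60 to hit its cap of 60 → 70 left.
Give Tenant U 40 to hit its cap of 40 → 30 left.
Tenant W has room for 120 but only 30 remain, so it gets 30.
Total = 100×40 + 40×30 + 120×60 = 12400.

12400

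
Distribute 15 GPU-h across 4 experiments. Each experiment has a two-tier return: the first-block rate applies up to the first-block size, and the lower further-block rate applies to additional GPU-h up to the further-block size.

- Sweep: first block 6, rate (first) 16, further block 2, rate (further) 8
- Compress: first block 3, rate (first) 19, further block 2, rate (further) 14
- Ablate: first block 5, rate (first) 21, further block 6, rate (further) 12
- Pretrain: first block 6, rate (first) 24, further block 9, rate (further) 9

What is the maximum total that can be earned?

Rank every tier by rate: Pretrain/first 24 > Ablate/first 21 > Compress/first 19 > Sweep/first 16 > Compress/second 14 > Ablate/second 12 > Pretrain/second 9 > Sweep/second 8.
Fill Pretrain first block (6 at 24) — 9 left.
Fill Ablate first block (5 at 21) — 4 left.
Compress/first (19): +3 — 1 left.
Sweep/first: +1 of 6 at 16; pool empty.
Total = 24×6 + 21×5 + 19×3 + 16×1 = 322.

322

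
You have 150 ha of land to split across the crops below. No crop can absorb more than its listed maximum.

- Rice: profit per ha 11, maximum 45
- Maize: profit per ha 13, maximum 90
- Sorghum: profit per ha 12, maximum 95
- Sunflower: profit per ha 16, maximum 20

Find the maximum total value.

1970

Rank by profit per ha: Sunflower 16 > Maize 13 > Sorghum 12 > Rice 11.
Sunflower: +20 to 20 (cap) ; 130 left.
Maize takes 90 to reach its cap of 90 ; 40 left.
Sorghum: +40 (room for 95) → 40. Pool exhausted.
Total = 13×90 + 12×40 + 16×20 = 1970.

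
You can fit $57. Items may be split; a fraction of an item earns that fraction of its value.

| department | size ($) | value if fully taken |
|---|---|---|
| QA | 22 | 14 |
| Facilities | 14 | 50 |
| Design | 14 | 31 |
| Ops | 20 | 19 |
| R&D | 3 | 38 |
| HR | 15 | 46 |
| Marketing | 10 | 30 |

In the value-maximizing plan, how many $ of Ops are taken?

Best value per unit of size first: R&D 38/3≈12.7, Facilities 50/14≈3.57, HR 46/15≈3.07, Marketing 30/10≈3, Design 31/14≈2.21, Ops 19/20≈0.95, QA 14/22≈0.636.
Take all of R&D (3 $, value 38) → 54 $ left.
Take all of Facilities (14 $, value 50) → 40 $ left.
Take all of HR (15 $, value 46) → 25 $ left.
All 10 $ of Marketing fit (value 30) → 15 remain.
Design: take in full, 14 $ for value 31 → 1 left.
Fill the last 1 $ with part of Ops: 1/20 of it earns 0.95.

1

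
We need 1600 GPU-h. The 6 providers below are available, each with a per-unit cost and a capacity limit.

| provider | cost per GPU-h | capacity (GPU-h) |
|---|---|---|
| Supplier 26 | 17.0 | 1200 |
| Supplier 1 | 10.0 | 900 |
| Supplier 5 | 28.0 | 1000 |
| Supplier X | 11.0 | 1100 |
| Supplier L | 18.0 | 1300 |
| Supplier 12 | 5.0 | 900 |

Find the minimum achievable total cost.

11500

Cheapest first:
Supplier 12 (5.0): use full 900 → 700 GPU-h to go.
Take 700 from Supplier 1 at 10.0 to finish.
Supplier X, Supplier 26, Supplier L, Supplier 5: unused.
Cost = 900×5.0 + 700×10.0 = 11500.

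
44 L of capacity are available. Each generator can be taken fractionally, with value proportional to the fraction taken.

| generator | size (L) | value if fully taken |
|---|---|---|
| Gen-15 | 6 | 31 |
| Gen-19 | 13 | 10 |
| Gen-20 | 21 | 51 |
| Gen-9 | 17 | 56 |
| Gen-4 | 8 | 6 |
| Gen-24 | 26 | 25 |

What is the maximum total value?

Best value per unit of size first: Gen-15 31/6≈5.17, Gen-9 56/17≈3.29, Gen-20 51/21≈2.43, Gen-24 25/26≈0.962, Gen-19 10/13≈0.769, Gen-4 6/8≈0.75.
Take all of Gen-15 (6 L, value 31) → 38 L left.
Gen-9: take in full, 17 L for value 56 → 21 left.
Take all of Gen-20 (21 L, value 51) → 0 L left.
Total value = 138.

138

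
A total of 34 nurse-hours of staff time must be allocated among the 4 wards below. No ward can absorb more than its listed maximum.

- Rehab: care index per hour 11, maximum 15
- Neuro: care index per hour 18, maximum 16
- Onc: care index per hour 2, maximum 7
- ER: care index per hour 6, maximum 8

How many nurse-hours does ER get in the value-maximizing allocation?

3

Order the wards by care index per hour: Neuro 18 > Rehab 11 > ER 6 > Onc 2.
Give Neuro 16 to hit its cap of 16 → 18 left.
Rehab: +15 to 15 (cap) → 3 left.
Only 3 left; ER takes them to reach 3.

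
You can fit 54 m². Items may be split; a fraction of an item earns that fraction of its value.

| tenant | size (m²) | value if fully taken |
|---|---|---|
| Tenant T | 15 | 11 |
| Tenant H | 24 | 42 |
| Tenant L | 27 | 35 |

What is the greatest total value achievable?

79.2

Rank by value-to-size ratio: Tenant H 42/24≈1.75, Tenant L 35/27≈1.3, Tenant T 11/15≈0.733.
Take all of Tenant H (24 m², value 42) ; 30 m² left.
Tenant L: take in full, 27 m² for value 35 ; 3 left.
Fill the last 3 m² with part of Tenant T: 3/15 of it earns 2.2.
Total value = 79.2.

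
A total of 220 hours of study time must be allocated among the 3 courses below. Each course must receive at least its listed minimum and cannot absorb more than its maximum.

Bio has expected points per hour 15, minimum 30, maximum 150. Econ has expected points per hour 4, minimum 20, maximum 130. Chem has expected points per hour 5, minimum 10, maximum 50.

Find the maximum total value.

Meeting every minimum uses 30+20+10 = 60 hours, leaving 160.
Rank by expected points per hour: Bio 15 > Chem 5 > Econ 4.
Bio: +120 to 150 (cap) ; 40 left.
Chem takes 40 more to reach its cap of 50 ; 0 left.
Total = 15×150 + 4×20 + 5×50 = 2580.

2580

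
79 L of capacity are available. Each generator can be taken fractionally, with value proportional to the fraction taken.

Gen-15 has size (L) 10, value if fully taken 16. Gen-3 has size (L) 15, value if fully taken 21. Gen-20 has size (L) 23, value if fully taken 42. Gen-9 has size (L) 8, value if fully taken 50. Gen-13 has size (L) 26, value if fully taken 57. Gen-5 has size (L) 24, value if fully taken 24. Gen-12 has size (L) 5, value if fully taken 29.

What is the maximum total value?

203.8

Sort by value density: Gen-9 50/8≈6.25, Gen-12 29/5≈5.8, Gen-13 57/26≈2.19, Gen-20 42/23≈1.83, Gen-15 16/10≈1.6, Gen-3 21/15≈1.4, Gen-5 24/24≈1.
Take all of Gen-9 (8 L, value 50) → 71 L left.
Gen-12: take in full, 5 L for value 29 → 66 left.
Gen-13: take in full, 26 L for value 57 → 40 left.
All 23 L of Gen-20 fit (value 42) → 17 remain.
Take all of Gen-15 (10 L, value 16) → 7 L left.
7 L left: a 7/15 share of Gen-3 gives 21×7/15 = 9.8.
Total value = 203.8.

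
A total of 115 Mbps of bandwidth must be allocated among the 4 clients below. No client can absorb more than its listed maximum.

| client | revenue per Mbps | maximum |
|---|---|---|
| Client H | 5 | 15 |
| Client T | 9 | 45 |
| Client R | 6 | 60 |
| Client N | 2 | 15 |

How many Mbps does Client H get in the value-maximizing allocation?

Order the clients by revenue per Mbps: Client T 9 > Client R 6 > Client H 5 > Client N 2.
Client T: +45 to 45 (cap) — 70 left.
Client R: +60 to 60 (cap) — 10 left.
Client H: +10 (room for 15) → 10. Pool exhausted.

10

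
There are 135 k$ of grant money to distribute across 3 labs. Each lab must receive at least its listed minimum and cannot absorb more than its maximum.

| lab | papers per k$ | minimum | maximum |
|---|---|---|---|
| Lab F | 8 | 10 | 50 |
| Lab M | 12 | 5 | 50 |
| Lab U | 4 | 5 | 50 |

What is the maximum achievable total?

Meeting every minimum uses 10+5+5 = 20 k$, leaving 115.
Highest papers per k$ first: Lab M 12 > Lab F 8 > Lab U 4.
Lab M takes 45 more to reach its cap of 50 — 70 left.
Give Lab F 40 more to hit its cap of 50 — 30 left.
Lab U: +30 (room for 45) → 35. Pool exhausted.
Total = 8×50 + 12×50 + 4×35 = 1140.

1140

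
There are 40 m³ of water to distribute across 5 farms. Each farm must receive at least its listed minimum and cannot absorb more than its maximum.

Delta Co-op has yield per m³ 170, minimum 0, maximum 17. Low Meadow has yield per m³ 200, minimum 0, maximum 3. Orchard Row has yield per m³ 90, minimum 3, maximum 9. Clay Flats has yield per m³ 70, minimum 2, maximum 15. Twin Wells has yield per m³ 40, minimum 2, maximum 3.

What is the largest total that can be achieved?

5010

Meeting every minimum uses 0+0+3+2+2 = 7 m³, leaving 33.
Highest yield per m³ first: Low Meadow 200 > Delta Co-op 170 > Orchard Row 90 > Clay Flats 70 > Twin Wells 40.
Give Low Meadow 3 more to hit its cap of 3 ; 30 left.
Delta Co-op takes 17 more to reach its cap of 17 ; 13 left.
Orchard Row: +6 to 9 (cap) ; 7 left.
Clay Flats has room for 13 more but only 7 remain, so it gets 9.
Total = 170×17 + 200×3 + 90×9 + 70×9 + 40×2 = 5010.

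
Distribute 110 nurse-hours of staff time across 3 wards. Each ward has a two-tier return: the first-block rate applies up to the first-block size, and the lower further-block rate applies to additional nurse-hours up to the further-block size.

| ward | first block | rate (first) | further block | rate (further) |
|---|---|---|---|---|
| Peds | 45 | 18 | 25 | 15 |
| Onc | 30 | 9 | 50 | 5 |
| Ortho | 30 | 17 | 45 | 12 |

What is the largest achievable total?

Rank every tier by rate: Peds/tier1 18 > Ortho/tier1 17 > Peds/tier2 15 > Ortho/tier2 12 > Onc/tier1 9 > Onc/tier2 5.
Peds tier1 at 18: fill all 45 → 65 left.
Fill Ortho tier1 block (30 at 17) → 35 left.
Peds tier2 at 15: fill all 25 → 10 left.
10 remain; put them into Ortho tier2 at 12.
Total = 18×45 + 17×30 + 15×25 + 12×10 = 1815.

1815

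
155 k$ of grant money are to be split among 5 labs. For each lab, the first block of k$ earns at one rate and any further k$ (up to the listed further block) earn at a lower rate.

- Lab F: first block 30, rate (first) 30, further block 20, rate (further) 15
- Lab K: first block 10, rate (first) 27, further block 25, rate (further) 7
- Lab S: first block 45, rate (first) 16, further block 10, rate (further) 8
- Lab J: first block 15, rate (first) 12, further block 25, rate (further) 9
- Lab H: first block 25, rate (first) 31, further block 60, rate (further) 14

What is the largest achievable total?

3315

Rank every tier by rate: Lab H/first 31 > Lab F/first 30 > Lab K/first 27 > Lab S/first 16 > Lab F/second 15 > Lab H/second 14 > Lab J/first 12 > Lab J/second 9 > Lab S/second 8 > Lab K/second 7.
Lab H first at 31: fill all 25 → 130 left.
Lab F first at 30: fill all 30 → 100 left.
Lab K/first (27): +10 → 90 left.
Fill Lab S first block (45 at 16) → 45 left.
Fill Lab F second block (20 at 15) → 25 left.
25 remain; put them into Lab H second at 14.
Total = 31×25 + 30×30 + 27×10 + 16×45 + 15×20 + 14×25 = 3315.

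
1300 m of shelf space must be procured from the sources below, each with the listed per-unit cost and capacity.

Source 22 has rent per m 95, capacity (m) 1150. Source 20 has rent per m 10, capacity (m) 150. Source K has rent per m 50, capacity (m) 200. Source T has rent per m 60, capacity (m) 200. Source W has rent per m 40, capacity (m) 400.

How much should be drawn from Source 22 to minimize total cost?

Use sources in increasing cost order.
Take 150 from Source 20 at 10 ; need 1150 more.
Source W at 40: take all 400 m ; 750 still needed.
Source K (50): use full 200 ; 550 m to go.
Source T at 60: take all 200 m ; 350 still needed.
Source 22 at 95: take 350 of its 1150 ; requirement met.

350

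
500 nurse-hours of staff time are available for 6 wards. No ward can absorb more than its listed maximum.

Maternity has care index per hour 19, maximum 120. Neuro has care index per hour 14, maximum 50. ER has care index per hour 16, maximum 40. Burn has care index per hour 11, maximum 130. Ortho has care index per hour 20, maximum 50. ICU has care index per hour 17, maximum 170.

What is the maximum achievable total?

Order the wards by care index per hour: Ortho 20 > Maternity 19 > ICU 17 > ER 16 > Neuro 14 > Burn 11.
Ortho takes 50 to reach its cap of 50 — 450 left.
Give Maternity 120 to hit its cap of 120 — 330 left.
Give ICU 170 to hit its cap of 170 — 160 left.
ER takes 40 to reach its cap of 40 — 120 left.
Neuro takes 50 to reach its cap of 50 — 70 left.
Only 70 left; Burn takes them to reach 70.
Total = 19×120 + 14×50 + 16×40 + 11×70 + 20×50 + 17×170 = 8280.

8280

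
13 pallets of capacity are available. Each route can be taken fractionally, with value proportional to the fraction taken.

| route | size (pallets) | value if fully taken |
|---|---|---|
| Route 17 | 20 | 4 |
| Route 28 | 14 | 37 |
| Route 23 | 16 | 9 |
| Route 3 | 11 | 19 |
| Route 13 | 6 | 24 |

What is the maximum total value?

Best value per unit of size first: Route 13 24/6≈4, Route 28 37/14≈2.64, Route 3 19/11≈1.73, Route 23 9/16≈0.562, Route 17 4/20≈0.2.
Route 13: take in full, 6 pallets for value 24 → 7 left.
7 pallets left: a 7/14 share of Route 28 gives 37×7/14 = 18.5.
Total value = 42.5.

42.5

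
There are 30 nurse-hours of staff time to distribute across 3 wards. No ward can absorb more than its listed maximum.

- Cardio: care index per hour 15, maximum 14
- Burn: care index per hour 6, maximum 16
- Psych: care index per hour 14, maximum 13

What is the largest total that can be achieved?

Order the wards by care index per hour: Cardio 15 > Psych 14 > Burn 6.
Cardio: +14 to 14 (cap) → 16 left.
Psych: +13 to 13 (cap) → 3 left.
Only 3 left; Burn takes them to reach 3.
Total = 15×14 + 6×3 + 14×13 = 410.

410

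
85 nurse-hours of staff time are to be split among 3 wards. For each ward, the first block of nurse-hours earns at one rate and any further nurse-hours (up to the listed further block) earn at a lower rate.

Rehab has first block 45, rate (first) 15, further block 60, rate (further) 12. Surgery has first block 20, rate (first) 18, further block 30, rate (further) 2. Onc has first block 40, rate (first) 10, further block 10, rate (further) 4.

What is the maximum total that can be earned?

Rank every tier by rate: Surgery/T1 18 > Rehab/T1 15 > Rehab/T2 12 > Onc/T1 10 > Onc/T2 4 > Surgery/T2 2.
Surgery/T1 (18): +20 ; 65 left.
Rehab T1 at 15: fill all 45 ; 20 left.
20 remain; put them into Rehab T2 at 12.
Total = 18×20 + 15×45 + 12×20 = 1275.

1275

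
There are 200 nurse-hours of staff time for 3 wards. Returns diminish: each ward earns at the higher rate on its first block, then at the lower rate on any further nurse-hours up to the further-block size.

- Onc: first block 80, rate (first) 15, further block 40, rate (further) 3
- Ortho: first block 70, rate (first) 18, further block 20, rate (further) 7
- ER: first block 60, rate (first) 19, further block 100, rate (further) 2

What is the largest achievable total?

3450

Order all 6 blocks by rate: ER/T1 19 > Ortho/T1 18 > Onc/T1 15 > Ortho/T2 7 > Onc/T2 3 > ER/T2 2.
Fill ER T1 block (60 at 19) → 140 left.
Ortho/T1 (18): +70 → 70 left.
Onc/T1: +70 of 80 at 15; pool empty.
Total = 19×60 + 18×70 + 15×70 = 3450.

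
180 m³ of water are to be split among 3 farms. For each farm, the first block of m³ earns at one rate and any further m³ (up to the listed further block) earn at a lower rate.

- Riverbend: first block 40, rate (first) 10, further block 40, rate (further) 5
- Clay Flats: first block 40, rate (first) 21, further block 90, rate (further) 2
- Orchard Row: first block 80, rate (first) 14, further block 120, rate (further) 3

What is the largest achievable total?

Order all 6 blocks by rate: Clay Flats/first 21 > Orchard Row/first 14 > Riverbend/first 10 > Riverbend/second 5 > Orchard Row/second 3 > Clay Flats/second 2.
Clay Flats first at 21: fill all 40 → 140 left.
Fill Orchard Row first block (80 at 14) → 60 left.
Riverbend/first (10): +40 → 20 left.
Riverbend/second: +20 of 40 at 5; pool empty.
Total = 21×40 + 14×80 + 10×40 + 5×20 = 2460.

2460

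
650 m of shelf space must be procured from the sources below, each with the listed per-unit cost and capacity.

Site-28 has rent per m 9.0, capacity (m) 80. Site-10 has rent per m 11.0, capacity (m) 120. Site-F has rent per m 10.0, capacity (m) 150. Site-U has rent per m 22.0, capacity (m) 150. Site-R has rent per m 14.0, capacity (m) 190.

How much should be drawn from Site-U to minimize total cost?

110

Cheapest first:
Take 80 from Site-28 at 9.0 ; need 570 more.
Take 150 from Site-F at 10.0 ; need 420 more.
Site-10 (11.0): use full 120 ; 300 m to go.
Site-R (14.0): use full 190 ; 110 m to go.
Site-U (22.0): take the remaining 110 ; done.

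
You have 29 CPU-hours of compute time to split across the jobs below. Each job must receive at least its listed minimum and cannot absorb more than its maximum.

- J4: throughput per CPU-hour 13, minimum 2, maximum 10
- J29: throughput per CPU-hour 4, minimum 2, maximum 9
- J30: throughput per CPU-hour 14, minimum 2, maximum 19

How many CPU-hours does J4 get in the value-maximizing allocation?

Meeting every minimum uses 2+2+2 = 6 CPU-hours, leaving 23.
Highest throughput per CPU-hour first: J30 14 > J4 13 > J29 4.
Give J30 17 more to hit its cap of 19 — 6 left.
Only 6 left; J4 takes them to reach 8.

8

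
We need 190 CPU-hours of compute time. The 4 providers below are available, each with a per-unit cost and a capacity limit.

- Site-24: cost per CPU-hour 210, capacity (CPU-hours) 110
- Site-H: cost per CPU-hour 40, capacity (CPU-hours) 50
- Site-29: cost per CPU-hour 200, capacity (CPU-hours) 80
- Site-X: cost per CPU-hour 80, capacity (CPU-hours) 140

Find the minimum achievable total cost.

13200

Cheapest first:
Site-H (40): use full 50 — 140 CPU-hours to go.
Site-X at 80: take all 140 CPU-hours — 0 still needed.
Site-29, Site-24: unused.
Cost = 50×40 + 140×80 = 13200.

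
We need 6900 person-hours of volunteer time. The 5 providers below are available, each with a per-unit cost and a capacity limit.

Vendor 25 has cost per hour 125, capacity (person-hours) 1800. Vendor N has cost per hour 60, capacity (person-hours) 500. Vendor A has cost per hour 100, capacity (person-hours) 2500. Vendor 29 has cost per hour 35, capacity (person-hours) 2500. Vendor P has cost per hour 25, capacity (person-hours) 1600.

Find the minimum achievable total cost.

Fill from the cheapest provider first.
Vendor P at 25: take all 1600 person-hours → 5300 still needed.
Take 2500 from Vendor 29 at 35 → need 2800 more.
Take 500 from Vendor N at 60 → need 2300 more.
Vendor A (100): take the remaining 2300 → done.
Vendor 25: unused.
Cost = 1600×25 + 2500×35 + 500×60 + 2300×100 = 387500.

387500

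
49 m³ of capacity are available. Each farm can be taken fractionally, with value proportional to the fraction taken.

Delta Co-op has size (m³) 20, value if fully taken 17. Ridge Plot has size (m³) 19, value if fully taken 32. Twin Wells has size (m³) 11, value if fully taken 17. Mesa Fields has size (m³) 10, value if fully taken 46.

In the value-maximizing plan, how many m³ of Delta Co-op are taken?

Rank by value-to-size ratio: Mesa Fields 46/10≈4.6, Ridge Plot 32/19≈1.68, Twin Wells 17/11≈1.55, Delta Co-op 17/20≈0.85.
Take all of Mesa Fields (10 m³, value 46) ; 39 m³ left.
Take all of Ridge Plot (19 m³, value 32) ; 20 m³ left.
All 11 m³ of Twin Wells fit (value 17) ; 9 remain.
Fill the last 9 m³ with part of Delta Co-op: 9/20 of it earns 7.65.

9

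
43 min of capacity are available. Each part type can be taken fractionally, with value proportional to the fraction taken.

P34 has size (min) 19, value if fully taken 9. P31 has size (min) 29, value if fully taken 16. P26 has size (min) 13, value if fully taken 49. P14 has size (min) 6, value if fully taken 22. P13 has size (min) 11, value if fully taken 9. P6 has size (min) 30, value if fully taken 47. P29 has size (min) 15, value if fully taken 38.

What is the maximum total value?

Rank by value-to-size ratio: P26 49/13≈3.77, P14 22/6≈3.67, P29 38/15≈2.53, P6 47/30≈1.57, P13 9/11≈0.818, P31 16/29≈0.552, P34 9/19≈0.474.
Take all of P26 (13 min, value 49) ; 30 min left.
P14: take in full, 6 min for value 22 ; 24 left.
Take all of P29 (15 min, value 38) ; 9 min left.
Fill the last 9 min with part of P6: 9/30 of it earns 14.1.
Total value = 123.1.

123.1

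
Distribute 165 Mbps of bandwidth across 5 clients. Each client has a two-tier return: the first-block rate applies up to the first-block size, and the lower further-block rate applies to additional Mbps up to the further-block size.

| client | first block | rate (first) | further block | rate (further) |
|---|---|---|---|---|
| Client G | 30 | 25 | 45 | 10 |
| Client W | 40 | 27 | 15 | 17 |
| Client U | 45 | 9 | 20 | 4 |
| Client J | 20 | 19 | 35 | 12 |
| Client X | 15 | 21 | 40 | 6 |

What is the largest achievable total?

3300

Rank every tier by rate: Client W/T1 27 > Client G/T1 25 > Client X/T1 21 > Client J/T1 19 > Client W/T2 17 > Client J/T2 12 > Client G/T2 10 > Client U/T1 9 > Client X/T2 6 > Client U/T2 4.
Fill Client W T1 block (40 at 27) → 125 left.
Client G T1 at 25: fill all 30 → 95 left.
Fill Client X T1 block (15 at 21) → 80 left.
Fill Client J T1 block (20 at 19) → 60 left.
Fill Client W T2 block (15 at 17) → 45 left.
Fill Client J T2 block (35 at 12) → 10 left.
Client G T2 at 10: only 10 left, fill 10.
Total = 27×40 + 25×30 + 21×15 + 19×20 + 17×15 + 12×35 + 10×10 = 3300.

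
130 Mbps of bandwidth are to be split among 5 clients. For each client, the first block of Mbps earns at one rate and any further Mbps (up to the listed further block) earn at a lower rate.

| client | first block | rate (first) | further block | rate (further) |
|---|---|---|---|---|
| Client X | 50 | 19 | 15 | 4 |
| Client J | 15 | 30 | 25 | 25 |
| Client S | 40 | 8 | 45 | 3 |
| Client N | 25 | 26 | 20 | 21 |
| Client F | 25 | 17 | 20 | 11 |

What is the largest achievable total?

3000

Order all 10 blocks by rate: Client J/tier1 30 > Client N/tier1 26 > Client J/tier2 25 > Client N/tier2 21 > Client X/tier1 19 > Client F/tier1 17 > Client F/tier2 11 > Client S/tier1 8 > Client X/tier2 4 > Client S/tier2 3.
Client J/tier1 (30): +15 → 115 left.
Fill Client N tier1 block (25 at 26) → 90 left.
Client J/tier2 (25): +25 → 65 left.
Fill Client N tier2 block (20 at 21) → 45 left.
45 remain; put them into Client X tier1 at 19.
Total = 30×15 + 26×25 + 25×25 + 21×20 + 19×45 = 3000.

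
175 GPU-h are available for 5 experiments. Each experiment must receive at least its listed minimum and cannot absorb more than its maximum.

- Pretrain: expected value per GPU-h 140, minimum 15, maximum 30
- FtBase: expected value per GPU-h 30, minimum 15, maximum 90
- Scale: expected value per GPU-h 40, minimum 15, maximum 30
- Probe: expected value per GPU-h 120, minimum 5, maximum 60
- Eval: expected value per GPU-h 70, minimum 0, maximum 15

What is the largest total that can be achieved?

Meeting every minimum uses 15+15+15+5+0 = 50 GPU-h, leaving 125.
Order the experiments by expected value per GPU-h: Pretrain 140 > Probe 120 > Eval 70 > Scale 40 > FtBase 30.
Pretrain: +15 to 30 (cap) → 110 left.
Probe takes 55 more to reach its cap of 60 → 55 left.
Give Eval 15 more to hit its cap of 15 → 40 left.
Give Scale 15 more to hit its cap of 30 → 25 left.
FtBase has room for 75 more but only 25 remain, so it gets 40.
Total = 140×30 + 30×40 + 40×30 + 120×60 + 70×15 = 14850.

14850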